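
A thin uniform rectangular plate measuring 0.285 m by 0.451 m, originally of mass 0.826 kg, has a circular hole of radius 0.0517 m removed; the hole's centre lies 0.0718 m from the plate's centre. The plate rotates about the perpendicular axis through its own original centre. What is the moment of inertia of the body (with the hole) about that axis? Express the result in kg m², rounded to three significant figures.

Unpierced body about its centre: I₀ = (1/12)M(a²+b²) = (1/12)(0.826)[(0.285)² + (0.451)²] = 0.019592 kg m².
The removed disk has mass m = M·πr²/(ab) = (0.826)·π(0.0517)²/(0.285·0.451) = 0.053962 kg (same uniform areal density).
Its moment of inertia about the rotation axis (parallel-axis theorem): I_hole = (1/2)mr² + md² = (1/2)(0.053962)(0.0517)² + (0.053962)(0.0718)² = 0.00035031 kg m².
Treating the hole as negative mass, I = I₀ − I_hole = 0.019592 − 0.00035031 = 0.019241 kg m².

0.0192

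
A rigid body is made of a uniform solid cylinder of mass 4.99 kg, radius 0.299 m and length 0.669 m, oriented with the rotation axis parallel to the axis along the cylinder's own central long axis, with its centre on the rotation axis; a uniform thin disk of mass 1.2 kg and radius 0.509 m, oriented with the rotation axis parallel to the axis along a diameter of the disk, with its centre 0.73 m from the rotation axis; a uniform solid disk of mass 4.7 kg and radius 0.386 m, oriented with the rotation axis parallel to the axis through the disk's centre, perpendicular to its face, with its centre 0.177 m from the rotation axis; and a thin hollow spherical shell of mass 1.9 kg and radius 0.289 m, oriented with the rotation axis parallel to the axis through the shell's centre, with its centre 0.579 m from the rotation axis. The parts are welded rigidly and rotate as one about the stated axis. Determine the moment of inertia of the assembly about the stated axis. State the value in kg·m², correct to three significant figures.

2.18

Solid cylinder: I_cm = (1/2)MR² = (1/2)(4.99)(0.299)² = 0.22306 kg·m²; axis through the centre, so I = 0.22306 kg·m².
Thin disk: I_cm = (1/4)MR² = (1/4)(1.2)(0.509)² = 0.077724 kg·m²; centre at d = 0.73 m, so I = I_cm + Md² gives I = 0.077724 + (1.2)(0.73)² = 0.7172 kg·m².
Solid disk: I_cm = (1/2)MR² = (1/2)(4.7)(0.386)² = 0.35014 kg·m²; centre at d = 0.177 m, so I = I_cm + Md² gives I = 0.35014 + (4.7)(0.177)² = 0.49739 kg·m².
Spherical shell: I_cm = (2/3)MR² = (2/3)(1.9)(0.289)² = 0.10579 kg·m²; centre at d = 0.579 m, so I = I_cm + Md² gives I = 0.10579 + (1.9)(0.579)² = 0.74275 kg·m².
Total I = 0.22306 + 0.7172 + 0.49739 + 0.74275 = 2.1804 kg·m².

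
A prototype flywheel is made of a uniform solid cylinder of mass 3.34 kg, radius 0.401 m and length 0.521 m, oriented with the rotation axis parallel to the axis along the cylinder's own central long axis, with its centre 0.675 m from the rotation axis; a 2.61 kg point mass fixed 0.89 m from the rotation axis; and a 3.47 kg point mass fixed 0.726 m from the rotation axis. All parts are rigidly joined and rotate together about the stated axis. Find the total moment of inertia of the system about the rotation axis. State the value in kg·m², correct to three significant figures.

Solid cylinder: I_cm = (1/2)MR² = (1/2)(3.34)(0.401)² = 0.26854 kg·m²; centre at d = 0.675 m, so I = I_cm + Md² gives I = 0.26854 + (3.34)(0.675)² = 1.7903 kg·m².
Point mass: I_cm = 0; centre at d = 0.89 m, so I = I_cm + Md² gives I = 0 + (2.61)(0.89)² = 2.0674 kg·m².
Point mass: I_cm = 0; centre at d = 0.726 m, so I = I_cm + Md² gives I = 0 + (3.47)(0.726)² = 1.829 kg·m².
Total I = 1.7903 + 2.0674 + 1.829 = 5.6867 kg·m².

5.69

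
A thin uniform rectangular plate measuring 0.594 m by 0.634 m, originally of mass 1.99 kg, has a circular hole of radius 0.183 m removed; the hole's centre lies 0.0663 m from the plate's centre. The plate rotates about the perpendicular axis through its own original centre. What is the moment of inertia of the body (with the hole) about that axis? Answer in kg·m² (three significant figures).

Unpierced body about its centre: I₀ = (1/12)M(a²+b²) = (1/12)(1.99)[(0.594)² + (0.634)²] = 0.12517 kg·m².
The removed disk has mass m = M·πr²/(ab) = (1.99)·π(0.183)²/(0.594·0.634) = 0.55594 kg (same uniform areal density).
Its moment of inertia about the rotation axis (parallel-axis theorem): I_hole = (1/2)mr² + md² = (1/2)(0.55594)(0.183)² + (0.55594)(0.0663)² = 0.011753 kg·m².
Treating the hole as negative mass, I = I₀ − I_hole = 0.12517 − 0.011753 = 0.11342 kg·m².

0.113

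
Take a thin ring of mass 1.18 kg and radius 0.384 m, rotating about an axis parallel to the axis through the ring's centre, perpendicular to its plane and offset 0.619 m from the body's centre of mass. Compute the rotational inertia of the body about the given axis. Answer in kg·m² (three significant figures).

I_cm = MR² = (1.18)(0.384)² = 0.174 kg·m²; centre at d = 0.619 m, so the parallel axis theorem gives I = 0.174 + (1.18)(0.619)² = 0.62613 kg·m².

0.626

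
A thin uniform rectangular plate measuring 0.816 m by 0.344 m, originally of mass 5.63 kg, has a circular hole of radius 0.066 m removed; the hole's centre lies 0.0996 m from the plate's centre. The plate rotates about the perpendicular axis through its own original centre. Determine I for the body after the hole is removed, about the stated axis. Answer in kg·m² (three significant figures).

0.365

Unpierced body about its centre: I₀ = (1/12)M(a²+b²) = (1/12)(5.63)[(0.816)² + (0.344)²] = 0.36792 kg·m².
The removed disk has mass m = M·πr²/(ab) = (5.63)·π(0.066)²/(0.816·0.344) = 0.27447 kg (same uniform areal density).
Its moment of inertia about the rotation axis (parallel-axis theorem): I_hole = (1/2)mr² + md² = (1/2)(0.27447)(0.066)² + (0.27447)(0.0996)² = 0.0033206 kg·m².
Treating the hole as negative mass, I = I₀ − I_hole = 0.36792 − 0.0033206 = 0.3646 kg·m².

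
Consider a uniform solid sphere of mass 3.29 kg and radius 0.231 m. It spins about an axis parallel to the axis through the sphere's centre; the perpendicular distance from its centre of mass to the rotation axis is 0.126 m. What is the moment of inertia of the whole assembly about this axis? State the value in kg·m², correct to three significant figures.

0.122

I_cm = (2/5)MR² = (2/5)(3.29)(0.231)² = 0.070223 kg·m²; centre at d = 0.126 m, so the parallel axis theorem gives I = 0.070223 + (3.29)(0.126)² = 0.12246 kg·m².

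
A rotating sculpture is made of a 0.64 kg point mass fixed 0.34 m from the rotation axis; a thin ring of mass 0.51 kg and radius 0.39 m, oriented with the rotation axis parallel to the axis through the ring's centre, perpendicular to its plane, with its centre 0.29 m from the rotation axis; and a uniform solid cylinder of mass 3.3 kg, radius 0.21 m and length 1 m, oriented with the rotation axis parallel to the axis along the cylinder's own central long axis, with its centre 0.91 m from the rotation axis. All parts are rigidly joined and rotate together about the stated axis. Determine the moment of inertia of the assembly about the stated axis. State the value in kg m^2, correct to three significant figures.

3.00

Point mass: I_cm = 0; centre at d = 0.34 m, so I = I_cm + Md² gives I = 0 + (0.64)(0.34)² = 0.073984 kg m^2.
Thin ring: I_cm = MR² = (0.51)(0.39)² = 0.077571 kg m^2; centre at d = 0.29 m, so I = I_cm + Md² gives I = 0.077571 + (0.51)(0.29)² = 0.12046 kg m^2.
Solid cylinder: I_cm = (1/2)MR² = (1/2)(3.3)(0.21)² = 0.072765 kg m^2; centre at d = 0.91 m, so I = I_cm + Md² gives I = 0.072765 + (3.3)(0.91)² = 2.8055 kg m^2.
Total I = 0.073984 + 0.12046 + 2.8055 = 2.9999 kg m^2.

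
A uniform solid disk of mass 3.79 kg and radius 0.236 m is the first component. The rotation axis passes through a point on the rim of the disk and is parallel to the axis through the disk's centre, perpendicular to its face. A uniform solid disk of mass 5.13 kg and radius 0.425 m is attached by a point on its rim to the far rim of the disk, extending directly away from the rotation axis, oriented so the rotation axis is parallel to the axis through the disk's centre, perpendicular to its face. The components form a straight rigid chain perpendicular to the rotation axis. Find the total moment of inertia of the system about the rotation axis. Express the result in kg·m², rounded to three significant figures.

4.91

Solid disk: I_cm = (1/2)MR² = (1/2)(3.79)(0.236)² = 0.10554 kg·m²; centre at d = 0.236 m, so the parallel axis theorem gives I = 0.10554 + (3.79)(0.236)² = 0.31663 kg·m².
Solid disk: I_cm = (1/2)MR² = (1/2)(5.13)(0.425)² = 0.4633 kg·m²; centre at d = 0.236 + 0.236 + 0.425 = 0.897 m, so the parallel axis theorem gives I = 0.4633 + (5.13)(0.897)² = 4.5909 kg·m².
Total I = 0.31663 + 4.5909 = 4.9076 kg·m².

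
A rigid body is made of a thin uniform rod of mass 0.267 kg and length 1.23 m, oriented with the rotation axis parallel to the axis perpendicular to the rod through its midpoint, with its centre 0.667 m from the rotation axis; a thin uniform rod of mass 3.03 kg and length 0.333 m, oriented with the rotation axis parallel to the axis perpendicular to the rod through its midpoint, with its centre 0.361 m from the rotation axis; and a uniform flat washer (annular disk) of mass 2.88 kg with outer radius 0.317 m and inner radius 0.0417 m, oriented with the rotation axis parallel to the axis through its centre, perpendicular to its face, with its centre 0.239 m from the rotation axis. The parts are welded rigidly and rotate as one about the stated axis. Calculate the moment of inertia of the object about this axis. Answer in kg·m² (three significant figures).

0.887

Thin rod: I_cm = (1/12)ML² = (1/12)(0.267)(1.23)² = 0.033662 kg·m²; centre at d = 0.667 m, so I = I_cm + Md² gives I = 0.033662 + (0.267)(0.667)² = 0.15245 kg·m².
Thin rod: I_cm = (1/12)ML² = (1/12)(3.03)(0.333)² = 0.027999 kg·m²; centre at d = 0.361 m, so I = I_cm + Md² gives I = 0.027999 + (3.03)(0.361)² = 0.42287 kg·m².
Annular disk: I_cm = (1/2)M(R²+r²) = (1/2)(2.88)[(0.317)² + (0.0417)²] = 0.14721 kg·m²; centre at d = 0.239 m, so I = I_cm + Md² gives I = 0.14721 + (2.88)(0.239)² = 0.31172 kg·m².
Total I = 0.15245 + 0.42287 + 0.31172 = 0.88704 kg·m².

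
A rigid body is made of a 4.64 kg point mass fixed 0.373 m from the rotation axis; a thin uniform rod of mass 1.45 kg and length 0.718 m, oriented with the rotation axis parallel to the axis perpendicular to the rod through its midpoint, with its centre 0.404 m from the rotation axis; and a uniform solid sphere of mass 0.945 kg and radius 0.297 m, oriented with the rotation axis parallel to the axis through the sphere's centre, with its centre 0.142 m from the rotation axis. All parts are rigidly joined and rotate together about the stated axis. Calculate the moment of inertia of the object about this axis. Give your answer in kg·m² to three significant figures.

0.997

Point mass: I_cm = 0; centre at d = 0.373 m, so I = I_cm + Md² gives I = 0 + (4.64)(0.373)² = 0.64556 kg·m².
Thin rod: I_cm = (1/12)ML² = (1/12)(1.45)(0.718)² = 0.062292 kg·m²; centre at d = 0.404 m, so I = I_cm + Md² gives I = 0.062292 + (1.45)(0.404)² = 0.29896 kg·m².
Solid sphere: I_cm = (2/5)MR² = (2/5)(0.945)(0.297)² = 0.033343 kg·m²; centre at d = 0.142 m, so I = I_cm + Md² gives I = 0.033343 + (0.945)(0.142)² = 0.052398 kg·m².
Total I = 0.64556 + 0.29896 + 0.052398 = 0.99691 kg·m².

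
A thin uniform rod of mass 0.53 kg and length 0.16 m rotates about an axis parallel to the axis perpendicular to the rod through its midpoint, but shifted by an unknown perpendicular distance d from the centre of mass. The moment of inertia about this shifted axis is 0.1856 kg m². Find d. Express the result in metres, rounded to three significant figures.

0.590

About the centre-of-mass axis, I_cm = (1/12)ML² = (1/12)(0.53)(0.16)² = 0.0011307 kg m².
Parallel axis theorem: I = I_cm + Md², so Md² = 0.1856 − 0.0011307 = 0.18447 kg m².
d = √(0.18447 / 0.53) = 0.58996 m.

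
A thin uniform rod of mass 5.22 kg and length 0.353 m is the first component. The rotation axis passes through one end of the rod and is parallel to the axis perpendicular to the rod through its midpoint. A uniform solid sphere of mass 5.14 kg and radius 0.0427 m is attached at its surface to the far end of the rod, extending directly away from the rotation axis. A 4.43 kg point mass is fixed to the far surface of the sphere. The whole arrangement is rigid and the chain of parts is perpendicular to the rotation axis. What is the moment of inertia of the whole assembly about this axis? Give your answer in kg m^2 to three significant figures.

1.88

Thin rod: I_cm = (1/12)ML² = (1/12)(5.22)(0.353)² = 0.054205 kg m^2; centre at d = 0.1765 m, so I = I_cm + Md² gives I = 0.054205 + (5.22)(0.1765)² = 0.21682 kg m^2.
Solid sphere: I_cm = (2/5)MR² = (2/5)(5.14)(0.0427)² = 0.0037487 kg m^2; centre at d = 0.1765 + 0.1765 + 0.0427 = 0.3957 m, so I = I_cm + Md² gives I = 0.0037487 + (5.14)(0.3957)² = 0.80856 kg m^2.
Point mass: I_cm = 0; centre at d = 0.1765 + 0.1765 + 0.0427 + 0.0427 = 0.4384 m, so I = I_cm + Md² gives I = 0 + (4.43)(0.4384)² = 0.85142 kg m^2.
Total I = 0.21682 + 0.80856 + 0.85142 = 1.8768 kg m^2.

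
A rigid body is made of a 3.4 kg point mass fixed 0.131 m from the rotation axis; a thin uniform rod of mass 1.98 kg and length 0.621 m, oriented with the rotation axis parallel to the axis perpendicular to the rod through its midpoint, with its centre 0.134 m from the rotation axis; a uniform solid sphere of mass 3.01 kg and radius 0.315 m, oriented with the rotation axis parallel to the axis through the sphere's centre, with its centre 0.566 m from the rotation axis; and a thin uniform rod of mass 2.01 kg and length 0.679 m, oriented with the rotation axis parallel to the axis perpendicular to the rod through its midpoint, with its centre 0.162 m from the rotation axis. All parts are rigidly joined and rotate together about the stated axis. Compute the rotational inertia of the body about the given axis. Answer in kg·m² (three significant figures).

1.37

Point mass: I_cm = 0; centre at d = 0.131 m, so the parallel axis theorem gives I = 0 + (3.4)(0.131)² = 0.058347 kg·m².
Thin rod: I_cm = (1/12)ML² = (1/12)(1.98)(0.621)² = 0.063631 kg·m²; centre at d = 0.134 m, so the parallel axis theorem gives I = 0.063631 + (1.98)(0.134)² = 0.099184 kg·m².
Solid sphere: I_cm = (2/5)MR² = (2/5)(3.01)(0.315)² = 0.11947 kg·m²; centre at d = 0.566 m, so the parallel axis theorem gives I = 0.11947 + (3.01)(0.566)² = 1.0837 kg·m².
Thin rod: I_cm = (1/12)ML² = (1/12)(2.01)(0.679)² = 0.077224 kg·m²; centre at d = 0.162 m, so the parallel axis theorem gives I = 0.077224 + (2.01)(0.162)² = 0.12997 kg·m².
Total I = 0.058347 + 0.099184 + 1.0837 + 0.12997 = 1.3712 kg·m².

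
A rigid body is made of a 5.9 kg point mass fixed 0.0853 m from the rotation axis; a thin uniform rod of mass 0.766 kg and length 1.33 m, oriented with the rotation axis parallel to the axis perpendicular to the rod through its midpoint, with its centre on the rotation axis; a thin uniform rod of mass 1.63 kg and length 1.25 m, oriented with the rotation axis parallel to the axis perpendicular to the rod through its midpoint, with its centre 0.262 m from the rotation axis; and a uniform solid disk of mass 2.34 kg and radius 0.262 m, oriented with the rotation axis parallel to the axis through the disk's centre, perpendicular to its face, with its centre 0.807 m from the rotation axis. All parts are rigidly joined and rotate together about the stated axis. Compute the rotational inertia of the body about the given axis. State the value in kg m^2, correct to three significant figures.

Point mass: I_cm = 0; centre at d = 0.0853 m, so the parallel axis theorem gives I = 0 + (5.9)(0.0853)² = 0.042929 kg m^2.
Thin rod: I_cm = (1/12)ML² = (1/12)(0.766)(1.33)² = 0.11291 kg m^2; axis through the centre, so I = 0.11291 kg m^2.
Thin rod: I_cm = (1/12)ML² = (1/12)(1.63)(1.25)² = 0.21224 kg m^2; centre at d = 0.262 m, so the parallel axis theorem gives I = 0.21224 + (1.63)(0.262)² = 0.32413 kg m^2.
Solid disk: I_cm = (1/2)MR² = (1/2)(2.34)(0.262)² = 0.080313 kg m^2; centre at d = 0.807 m, so the parallel axis theorem gives I = 0.080313 + (2.34)(0.807)² = 1.6042 kg m^2.
Total I = 0.042929 + 0.11291 + 0.32413 + 1.6042 = 2.0842 kg m^2.

2.08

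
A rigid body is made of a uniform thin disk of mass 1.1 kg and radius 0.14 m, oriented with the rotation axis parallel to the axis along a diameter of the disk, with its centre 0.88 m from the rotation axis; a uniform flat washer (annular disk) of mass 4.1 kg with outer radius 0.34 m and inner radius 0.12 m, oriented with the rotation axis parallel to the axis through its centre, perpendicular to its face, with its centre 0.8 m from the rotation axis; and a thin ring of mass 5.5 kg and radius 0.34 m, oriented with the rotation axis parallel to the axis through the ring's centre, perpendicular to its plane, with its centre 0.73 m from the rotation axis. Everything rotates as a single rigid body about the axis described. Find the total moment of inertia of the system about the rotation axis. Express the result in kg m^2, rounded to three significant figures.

Thin disk: I_cm = (1/4)MR² = (1/4)(1.1)(0.14)² = 0.00539 kg m^2; centre at d = 0.88 m, so I = I_cm + Md² gives I = 0.00539 + (1.1)(0.88)² = 0.85723 kg m^2.
Annular disk: I_cm = (1/2)M(R²+r²) = (1/2)(4.1)[(0.34)² + (0.12)²] = 0.2665 kg m^2; centre at d = 0.8 m, so I = I_cm + Md² gives I = 0.2665 + (4.1)(0.8)² = 2.8905 kg m^2.
Thin ring: I_cm = MR² = (5.5)(0.34)² = 0.6358 kg m^2; centre at d = 0.73 m, so I = I_cm + Md² gives I = 0.6358 + (5.5)(0.73)² = 3.5667 kg m^2.
Total I = 0.85723 + 2.8905 + 3.5667 = 7.3145 kg m^2.

7.31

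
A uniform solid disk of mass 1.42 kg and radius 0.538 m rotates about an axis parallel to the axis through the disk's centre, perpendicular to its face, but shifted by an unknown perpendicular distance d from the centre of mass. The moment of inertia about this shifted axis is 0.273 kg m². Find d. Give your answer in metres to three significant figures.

0.218

About the centre-of-mass axis, I_cm = (1/2)MR² = (1/2)(1.42)(0.538)² = 0.20551 kg m².
Parallel axis theorem: I = I_cm + Md², so Md² = 0.273 − 0.20551 = 0.067495 kg m².
d = √(0.067495 / 1.42) = 0.21802 m.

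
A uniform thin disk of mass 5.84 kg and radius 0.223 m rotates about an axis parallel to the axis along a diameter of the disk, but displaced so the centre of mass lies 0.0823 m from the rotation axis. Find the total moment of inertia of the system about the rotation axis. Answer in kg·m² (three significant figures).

I_cm = (1/4)MR² = (1/4)(5.84)(0.223)² = 0.072604 kg·m²; centre at d = 0.0823 m, so I = I_cm + Md² gives I = 0.072604 + (5.84)(0.0823)² = 0.11216 kg·m².

0.112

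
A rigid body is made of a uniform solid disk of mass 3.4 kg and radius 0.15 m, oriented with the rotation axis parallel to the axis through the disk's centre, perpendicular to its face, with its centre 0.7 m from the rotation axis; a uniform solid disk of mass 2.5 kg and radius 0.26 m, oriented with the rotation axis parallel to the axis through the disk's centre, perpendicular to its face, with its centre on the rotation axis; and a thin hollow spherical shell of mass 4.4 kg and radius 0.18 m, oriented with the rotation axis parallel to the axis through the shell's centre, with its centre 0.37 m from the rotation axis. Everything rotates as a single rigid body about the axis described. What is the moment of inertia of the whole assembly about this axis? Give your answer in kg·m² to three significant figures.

Solid disk: I_cm = (1/2)MR² = (1/2)(3.4)(0.15)² = 0.03825 kg·m²; centre at d = 0.7 m, so the parallel axis theorem gives I = 0.03825 + (3.4)(0.7)² = 1.7042 kg·m².
Solid disk: I_cm = (1/2)MR² = (1/2)(2.5)(0.26)² = 0.0845 kg·m²; axis through the centre, so I = 0.0845 kg·m².
Spherical shell: I_cm = (2/3)MR² = (2/3)(4.4)(0.18)² = 0.09504 kg·m²; centre at d = 0.37 m, so the parallel axis theorem gives I = 0.09504 + (4.4)(0.37)² = 0.6974 kg·m².
Total I = 1.7042 + 0.0845 + 0.6974 = 2.4861 kg·m².

2.49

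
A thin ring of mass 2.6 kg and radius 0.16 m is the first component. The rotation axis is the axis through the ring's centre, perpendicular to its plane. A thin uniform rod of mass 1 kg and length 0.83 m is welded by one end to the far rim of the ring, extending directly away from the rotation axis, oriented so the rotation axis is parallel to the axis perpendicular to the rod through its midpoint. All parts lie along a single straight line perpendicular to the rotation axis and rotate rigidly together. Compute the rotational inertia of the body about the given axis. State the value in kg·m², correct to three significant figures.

0.455

Thin ring: I_cm = MR² = (2.6)(0.16)² = 0.06656 kg·m²; axis through the centre, so I = 0.06656 kg·m².
Thin rod: I_cm = (1/12)ML² = (1/12)(1)(0.83)² = 0.057408 kg·m²; centre at d = 0.16 + 0.415 = 0.575 m, so the parallel axis theorem gives I = 0.057408 + (1)(0.575)² = 0.38803 kg·m².
Total I = 0.06656 + 0.38803 = 0.45459 kg·m².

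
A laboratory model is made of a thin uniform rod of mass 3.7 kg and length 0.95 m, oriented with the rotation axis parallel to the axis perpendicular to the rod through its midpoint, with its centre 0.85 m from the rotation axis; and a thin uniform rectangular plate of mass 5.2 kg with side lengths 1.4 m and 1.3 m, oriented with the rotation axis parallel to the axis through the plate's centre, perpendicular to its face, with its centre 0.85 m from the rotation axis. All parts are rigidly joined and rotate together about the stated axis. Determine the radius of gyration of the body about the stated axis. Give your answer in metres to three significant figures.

Thin rod: I_cm = (1/12)ML² = (1/12)(3.7)(0.95)² = 0.27827 kg·m²; centre at d = 0.85 m, so I = I_cm + Md² gives I = 0.27827 + (3.7)(0.85)² = 2.9515 kg·m².
Rectangular plate: I_cm = (1/12)M(a²+b²) = (1/12)(5.2)[(1.4)² + (1.3)²] = 1.5817 kg·m²; centre at d = 0.85 m, so I = I_cm + Md² gives I = 1.5817 + (5.2)(0.85)² = 5.3387 kg·m².
Total I = 8.2902 kg·m²; total mass M = 8.9 kg.
k = √(I/M) = √(8.2902/8.9) = 0.96513 m.

0.965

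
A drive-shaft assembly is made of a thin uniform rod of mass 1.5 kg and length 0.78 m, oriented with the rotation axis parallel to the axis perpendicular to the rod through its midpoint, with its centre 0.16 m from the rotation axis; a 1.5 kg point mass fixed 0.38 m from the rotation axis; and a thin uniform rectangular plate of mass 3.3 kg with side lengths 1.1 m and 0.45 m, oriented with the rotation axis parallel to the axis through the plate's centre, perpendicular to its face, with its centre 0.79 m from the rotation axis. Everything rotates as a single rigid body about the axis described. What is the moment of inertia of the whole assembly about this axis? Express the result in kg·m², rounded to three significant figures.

2.78

Thin rod: I_cm = (1/12)ML² = (1/12)(1.5)(0.78)² = 0.07605 kg·m²; centre at d = 0.16 m, so the parallel axis theorem gives I = 0.07605 + (1.5)(0.16)² = 0.11445 kg·m².
Point mass: I_cm = 0; centre at d = 0.38 m, so the parallel axis theorem gives I = 0 + (1.5)(0.38)² = 0.2166 kg·m².
Rectangular plate: I_cm = (1/12)M(a²+b²) = (1/12)(3.3)[(1.1)² + (0.45)²] = 0.38844 kg·m²; centre at d = 0.79 m, so the parallel axis theorem gives I = 0.38844 + (3.3)(0.79)² = 2.448 kg·m².
Total I = 0.11445 + 0.2166 + 2.448 = 2.779 kg·m².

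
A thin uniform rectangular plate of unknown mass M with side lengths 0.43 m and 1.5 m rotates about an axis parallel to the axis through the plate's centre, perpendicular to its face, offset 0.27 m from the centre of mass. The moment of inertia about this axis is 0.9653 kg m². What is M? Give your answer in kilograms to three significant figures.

3.50

I = I_cm + Md² = (1/12)M(a²+b²) + Md² = M·[0.0833333·[(0.43)² + (1.5)²] + (0.27)²] = M·0.27581.
So M = 0.9653 / 0.27581 = 3.4999 kg.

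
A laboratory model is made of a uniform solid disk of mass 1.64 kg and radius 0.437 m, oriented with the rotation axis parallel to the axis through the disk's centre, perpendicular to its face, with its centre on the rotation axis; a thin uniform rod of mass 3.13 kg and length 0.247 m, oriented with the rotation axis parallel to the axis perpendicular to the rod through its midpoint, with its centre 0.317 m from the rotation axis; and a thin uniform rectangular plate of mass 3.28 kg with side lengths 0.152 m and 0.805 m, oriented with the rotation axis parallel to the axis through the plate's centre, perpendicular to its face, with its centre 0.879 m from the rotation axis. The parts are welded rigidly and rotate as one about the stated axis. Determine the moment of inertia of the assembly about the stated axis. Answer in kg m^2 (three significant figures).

Solid disk: I_cm = (1/2)MR² = (1/2)(1.64)(0.437)² = 0.15659 kg m^2; axis through the centre, so I = 0.15659 kg m^2.
Thin rod: I_cm = (1/12)ML² = (1/12)(3.13)(0.247)² = 0.015913 kg m^2; centre at d = 0.317 m, so the parallel axis theorem gives I = 0.015913 + (3.13)(0.317)² = 0.33044 kg m^2.
Rectangular plate: I_cm = (1/12)M(a²+b²) = (1/12)(3.28)[(0.152)² + (0.805)²] = 0.18344 kg m^2; centre at d = 0.879 m, so the parallel axis theorem gives I = 0.18344 + (3.28)(0.879)² = 2.7177 kg m^2.
Total I = 0.15659 + 0.33044 + 2.7177 = 3.2047 kg m^2.

3.20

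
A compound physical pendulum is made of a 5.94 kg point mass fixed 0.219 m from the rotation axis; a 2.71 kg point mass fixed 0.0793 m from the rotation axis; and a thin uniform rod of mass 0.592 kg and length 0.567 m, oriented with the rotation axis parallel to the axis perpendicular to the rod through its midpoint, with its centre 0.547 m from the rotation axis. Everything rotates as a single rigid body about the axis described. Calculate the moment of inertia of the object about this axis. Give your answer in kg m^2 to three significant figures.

0.495

Point mass: I_cm = 0; centre at d = 0.219 m, so the parallel axis theorem gives I = 0 + (5.94)(0.219)² = 0.28489 kg m^2.
Point mass: I_cm = 0; centre at d = 0.0793 m, so the parallel axis theorem gives I = 0 + (2.71)(0.0793)² = 0.017042 kg m^2.
Thin rod: I_cm = (1/12)ML² = (1/12)(0.592)(0.567)² = 0.01586 kg m^2; centre at d = 0.547 m, so the parallel axis theorem gives I = 0.01586 + (0.592)(0.547)² = 0.19299 kg m^2.
Total I = 0.28489 + 0.017042 + 0.19299 = 0.49492 kg m^2.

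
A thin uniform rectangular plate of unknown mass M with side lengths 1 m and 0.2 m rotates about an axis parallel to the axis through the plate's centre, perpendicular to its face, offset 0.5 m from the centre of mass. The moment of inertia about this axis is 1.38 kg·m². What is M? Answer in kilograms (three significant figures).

4.10

I = I_cm + Md² = (1/12)M(a²+b²) + Md² = M·[0.0833333·[(1)² + (0.2)²] + (0.5)²] = M·0.33667.
So M = 1.38 / 0.33667 = 4.099 kg.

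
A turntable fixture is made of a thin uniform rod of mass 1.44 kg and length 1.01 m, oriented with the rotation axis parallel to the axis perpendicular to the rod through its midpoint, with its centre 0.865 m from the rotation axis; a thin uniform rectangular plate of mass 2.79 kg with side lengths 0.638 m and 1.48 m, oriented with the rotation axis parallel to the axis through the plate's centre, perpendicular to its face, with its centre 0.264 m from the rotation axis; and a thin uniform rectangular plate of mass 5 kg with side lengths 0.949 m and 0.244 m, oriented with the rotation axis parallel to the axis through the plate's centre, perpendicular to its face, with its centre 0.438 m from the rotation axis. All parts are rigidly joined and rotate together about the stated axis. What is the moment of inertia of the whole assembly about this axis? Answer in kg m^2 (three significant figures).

Thin rod: I_cm = (1/12)ML² = (1/12)(1.44)(1.01)² = 0.12241 kg m^2; centre at d = 0.865 m, so the parallel axis theorem gives I = 0.12241 + (1.44)(0.865)² = 1.1999 kg m^2.
Rectangular plate: I_cm = (1/12)M(a²+b²) = (1/12)(2.79)[(0.638)² + (1.48)²] = 0.60391 kg m^2; centre at d = 0.264 m, so the parallel axis theorem gives I = 0.60391 + (2.79)(0.264)² = 0.79836 kg m^2.
Rectangular plate: I_cm = (1/12)M(a²+b²) = (1/12)(5)[(0.949)² + (0.244)²] = 0.40006 kg m^2; centre at d = 0.438 m, so the parallel axis theorem gives I = 0.40006 + (5)(0.438)² = 1.3593 kg m^2.
Total I = 1.1999 + 0.79836 + 1.3593 = 3.3575 kg m^2.

3.36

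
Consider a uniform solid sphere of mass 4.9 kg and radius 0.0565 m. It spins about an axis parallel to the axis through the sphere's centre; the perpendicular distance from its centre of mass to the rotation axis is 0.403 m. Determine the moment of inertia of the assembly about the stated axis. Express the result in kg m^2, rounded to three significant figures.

0.802

I_cm = (2/5)MR² = (2/5)(4.9)(0.0565)² = 0.0062568 kg m^2; centre at d = 0.403 m, so I = I_cm + Md² gives I = 0.0062568 + (4.9)(0.403)² = 0.80206 kg m^2.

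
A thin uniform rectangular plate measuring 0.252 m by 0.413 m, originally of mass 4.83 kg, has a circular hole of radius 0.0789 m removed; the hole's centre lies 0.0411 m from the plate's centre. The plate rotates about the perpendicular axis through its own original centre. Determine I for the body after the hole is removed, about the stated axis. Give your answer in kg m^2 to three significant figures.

0.0899

Unpierced body about its centre: I₀ = (1/12)M(a²+b²) = (1/12)(4.83)[(0.252)² + (0.413)²] = 0.094214 kg m^2.
The removed disk has mass m = M·πr²/(ab) = (4.83)·π(0.0789)²/(0.252·0.413) = 0.90761 kg (same uniform areal density).
Its moment of inertia about the rotation axis (parallel-axis theorem): I_hole = (1/2)mr² + md² = (1/2)(0.90761)(0.0789)² + (0.90761)(0.0411)² = 0.0043582 kg m^2.
Treating the hole as negative mass, I = I₀ − I_hole = 0.094214 − 0.0043582 = 0.089856 kg m^2.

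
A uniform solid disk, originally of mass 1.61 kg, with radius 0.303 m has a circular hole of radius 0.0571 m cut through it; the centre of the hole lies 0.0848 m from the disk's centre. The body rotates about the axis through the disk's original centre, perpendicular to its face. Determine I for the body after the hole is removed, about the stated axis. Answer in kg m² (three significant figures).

0.0734

Unpierced body about its centre: I₀ = (1/2)MR² = (1/2)(1.61)(0.303)² = 0.073906 kg m².
The removed disk has mass m = M·(r/R)² = (1.61)(0.0571/0.303)² = 0.057176 kg (same uniform areal density).
Its moment of inertia about the rotation axis (parallel-axis theorem): I_hole = (1/2)mr² + md² = (1/2)(0.057176)(0.0571)² + (0.057176)(0.0848)² = 0.00050436 kg m².
Treating the hole as negative mass, I = I₀ − I_hole = 0.073906 − 0.00050436 = 0.073402 kg m².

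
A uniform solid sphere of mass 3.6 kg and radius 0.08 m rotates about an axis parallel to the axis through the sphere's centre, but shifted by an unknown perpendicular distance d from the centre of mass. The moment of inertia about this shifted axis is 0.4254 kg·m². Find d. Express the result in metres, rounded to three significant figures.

0.340

About the centre-of-mass axis, I_cm = (2/5)MR² = (2/5)(3.6)(0.08)² = 0.009216 kg·m².
Parallel axis theorem: I = I_cm + Md², so Md² = 0.4254 − 0.009216 = 0.41618 kg·m².
d = √(0.41618 / 3.6) = 0.34001 m.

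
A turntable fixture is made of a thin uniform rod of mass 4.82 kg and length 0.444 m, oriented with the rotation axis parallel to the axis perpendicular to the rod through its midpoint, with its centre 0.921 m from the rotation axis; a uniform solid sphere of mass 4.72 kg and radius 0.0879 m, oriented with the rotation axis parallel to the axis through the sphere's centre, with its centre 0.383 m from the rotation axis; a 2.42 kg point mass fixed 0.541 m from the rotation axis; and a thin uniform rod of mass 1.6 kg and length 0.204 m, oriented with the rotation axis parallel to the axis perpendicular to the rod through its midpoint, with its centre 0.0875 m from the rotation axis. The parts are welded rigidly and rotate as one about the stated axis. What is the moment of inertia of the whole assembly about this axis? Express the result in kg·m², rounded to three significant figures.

5.60

Thin rod: I_cm = (1/12)ML² = (1/12)(4.82)(0.444)² = 0.079183 kg·m²; centre at d = 0.921 m, so I = I_cm + Md² gives I = 0.079183 + (4.82)(0.921)² = 4.1677 kg·m².
Solid sphere: I_cm = (2/5)MR² = (2/5)(4.72)(0.0879)² = 0.014587 kg·m²; centre at d = 0.383 m, so I = I_cm + Md² gives I = 0.014587 + (4.72)(0.383)² = 0.70696 kg·m².
Point mass: I_cm = 0; centre at d = 0.541 m, so I = I_cm + Md² gives I = 0 + (2.42)(0.541)² = 0.70829 kg·m².
Thin rod: I_cm = (1/12)ML² = (1/12)(1.6)(0.204)² = 0.0055488 kg·m²; centre at d = 0.0875 m, so I = I_cm + Md² gives I = 0.0055488 + (1.6)(0.0875)² = 0.017799 kg·m².
Total I = 4.1677 + 0.70696 + 0.70829 + 0.017799 = 5.6008 kg·m².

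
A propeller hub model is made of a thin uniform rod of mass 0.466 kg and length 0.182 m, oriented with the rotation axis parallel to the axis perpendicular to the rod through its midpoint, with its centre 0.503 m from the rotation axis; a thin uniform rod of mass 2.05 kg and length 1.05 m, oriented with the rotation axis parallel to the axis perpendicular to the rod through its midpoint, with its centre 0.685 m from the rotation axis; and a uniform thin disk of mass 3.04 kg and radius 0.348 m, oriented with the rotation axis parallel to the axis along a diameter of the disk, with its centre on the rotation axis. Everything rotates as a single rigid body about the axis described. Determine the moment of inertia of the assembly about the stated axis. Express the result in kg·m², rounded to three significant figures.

1.36

Thin rod: I_cm = (1/12)ML² = (1/12)(0.466)(0.182)² = 0.0012863 kg·m²; centre at d = 0.503 m, so I = I_cm + Md² gives I = 0.0012863 + (0.466)(0.503)² = 0.11919 kg·m².
Thin rod: I_cm = (1/12)ML² = (1/12)(2.05)(1.05)² = 0.18834 kg·m²; centre at d = 0.685 m, so I = I_cm + Md² gives I = 0.18834 + (2.05)(0.685)² = 1.1503 kg·m².
Thin disk: I_cm = (1/4)MR² = (1/4)(3.04)(0.348)² = 0.092039 kg·m²; axis through the centre, so I = 0.092039 kg·m².
Total I = 0.11919 + 1.1503 + 0.092039 = 1.3615 kg·m².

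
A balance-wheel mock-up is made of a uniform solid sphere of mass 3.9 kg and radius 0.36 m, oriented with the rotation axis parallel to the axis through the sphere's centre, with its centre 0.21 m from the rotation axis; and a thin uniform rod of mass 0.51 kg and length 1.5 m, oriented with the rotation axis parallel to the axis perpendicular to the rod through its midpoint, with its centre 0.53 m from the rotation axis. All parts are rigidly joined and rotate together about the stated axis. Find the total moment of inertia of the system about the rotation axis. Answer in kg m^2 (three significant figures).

0.613

Solid sphere: I_cm = (2/5)MR² = (2/5)(3.9)(0.36)² = 0.20218 kg m^2; centre at d = 0.21 m, so the parallel axis theorem gives I = 0.20218 + (3.9)(0.21)² = 0.37417 kg m^2.
Thin rod: I_cm = (1/12)ML² = (1/12)(0.51)(1.5)² = 0.095625 kg m^2; centre at d = 0.53 m, so the parallel axis theorem gives I = 0.095625 + (0.51)(0.53)² = 0.23888 kg m^2.
Total I = 0.37417 + 0.23888 = 0.61305 kg m^2.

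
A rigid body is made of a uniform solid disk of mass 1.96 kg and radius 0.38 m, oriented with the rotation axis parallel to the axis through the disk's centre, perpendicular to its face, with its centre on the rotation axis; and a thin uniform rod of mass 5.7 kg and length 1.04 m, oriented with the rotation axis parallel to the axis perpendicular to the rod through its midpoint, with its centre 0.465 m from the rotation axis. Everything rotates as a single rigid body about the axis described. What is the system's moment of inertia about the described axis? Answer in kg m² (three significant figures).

Solid disk: I_cm = (1/2)MR² = (1/2)(1.96)(0.38)² = 0.14151 kg m²; axis through the centre, so I = 0.14151 kg m².
Thin rod: I_cm = (1/12)ML² = (1/12)(5.7)(1.04)² = 0.51376 kg m²; centre at d = 0.465 m, so I = I_cm + Md² gives I = 0.51376 + (5.7)(0.465)² = 1.7462 kg m².
Total I = 0.14151 + 1.7462 = 1.8878 kg m².

1.89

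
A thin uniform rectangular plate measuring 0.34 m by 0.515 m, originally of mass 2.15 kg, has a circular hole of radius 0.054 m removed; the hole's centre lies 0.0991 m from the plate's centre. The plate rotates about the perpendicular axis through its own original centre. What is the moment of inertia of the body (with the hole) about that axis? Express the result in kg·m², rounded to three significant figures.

Unpierced body about its centre: I₀ = (1/12)M(a²+b²) = (1/12)(2.15)[(0.34)² + (0.515)²] = 0.068231 kg·m².
The removed disk has mass m = M·πr²/(ab) = (2.15)·π(0.054)²/(0.34·0.515) = 0.11248 kg (same uniform areal density).
Its moment of inertia about the rotation axis (parallel-axis theorem): I_hole = (1/2)mr² + md² = (1/2)(0.11248)(0.054)² + (0.11248)(0.0991)² = 0.0012687 kg·m².
Treating the hole as negative mass, I = I₀ − I_hole = 0.068231 − 0.0012687 = 0.066962 kg·m².

0.0670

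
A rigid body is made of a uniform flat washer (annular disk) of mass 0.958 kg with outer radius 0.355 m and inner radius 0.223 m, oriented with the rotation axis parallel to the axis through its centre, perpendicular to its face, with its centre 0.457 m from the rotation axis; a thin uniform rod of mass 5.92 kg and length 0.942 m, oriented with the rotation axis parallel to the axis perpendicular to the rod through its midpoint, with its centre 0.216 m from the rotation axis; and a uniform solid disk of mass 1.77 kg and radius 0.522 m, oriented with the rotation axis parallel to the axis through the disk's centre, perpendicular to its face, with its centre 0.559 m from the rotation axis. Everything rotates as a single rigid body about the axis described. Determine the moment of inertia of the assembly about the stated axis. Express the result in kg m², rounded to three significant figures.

1.79

Annular disk: I_cm = (1/2)M(R²+r²) = (1/2)(0.958)[(0.355)² + (0.223)²] = 0.084186 kg m²; centre at d = 0.457 m, so I = I_cm + Md² gives I = 0.084186 + (0.958)(0.457)² = 0.28426 kg m².
Thin rod: I_cm = (1/12)ML² = (1/12)(5.92)(0.942)² = 0.43777 kg m²; centre at d = 0.216 m, so I = I_cm + Md² gives I = 0.43777 + (5.92)(0.216)² = 0.71397 kg m².
Solid disk: I_cm = (1/2)MR² = (1/2)(1.77)(0.522)² = 0.24115 kg m²; centre at d = 0.559 m, so I = I_cm + Md² gives I = 0.24115 + (1.77)(0.559)² = 0.79424 kg m².
Total I = 0.28426 + 0.71397 + 0.79424 = 1.7925 kg m².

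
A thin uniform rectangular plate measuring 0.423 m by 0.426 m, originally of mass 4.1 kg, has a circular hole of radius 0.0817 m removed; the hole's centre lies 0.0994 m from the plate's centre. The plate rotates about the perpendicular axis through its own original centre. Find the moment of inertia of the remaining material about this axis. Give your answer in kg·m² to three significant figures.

0.117

Unpierced body about its centre: I₀ = (1/12)M(a²+b²) = (1/12)(4.1)[(0.423)² + (0.426)²] = 0.12314 kg·m².
The removed disk has mass m = M·πr²/(ab) = (4.1)·π(0.0817)²/(0.423·0.426) = 0.47712 kg (same uniform areal density).
Its moment of inertia about the rotation axis (parallel-axis theorem): I_hole = (1/2)mr² + md² = (1/2)(0.47712)(0.0817)² + (0.47712)(0.0994)² = 0.0063065 kg·m².
Treating the hole as negative mass, I = I₀ − I_hole = 0.12314 − 0.0063065 = 0.11683 kg·m².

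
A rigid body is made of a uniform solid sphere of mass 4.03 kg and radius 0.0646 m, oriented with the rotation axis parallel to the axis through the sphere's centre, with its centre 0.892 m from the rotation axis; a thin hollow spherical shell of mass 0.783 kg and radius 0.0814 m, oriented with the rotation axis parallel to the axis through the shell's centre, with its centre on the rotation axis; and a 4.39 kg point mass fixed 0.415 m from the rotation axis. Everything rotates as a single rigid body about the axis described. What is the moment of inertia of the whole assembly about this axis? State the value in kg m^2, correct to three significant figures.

3.97

Solid sphere: I_cm = (2/5)MR² = (2/5)(4.03)(0.0646)² = 0.0067271 kg m^2; centre at d = 0.892 m, so I = I_cm + Md² gives I = 0.0067271 + (4.03)(0.892)² = 3.2133 kg m^2.
Spherical shell: I_cm = (2/3)MR² = (2/3)(0.783)(0.0814)² = 0.0034588 kg m^2; axis through the centre, so I = 0.0034588 kg m^2.
Point mass: I_cm = 0; centre at d = 0.415 m, so I = I_cm + Md² gives I = 0 + (4.39)(0.415)² = 0.75607 kg m^2.
Total I = 3.2133 + 0.0034588 + 0.75607 = 3.9728 kg m^2.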